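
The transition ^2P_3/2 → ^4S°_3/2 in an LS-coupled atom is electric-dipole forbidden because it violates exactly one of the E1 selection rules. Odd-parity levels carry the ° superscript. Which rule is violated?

the ΔS = 0 rule

Initial level: S=1/2, L=1, J=3/2, parity even. Final level: S=3/2, L=0, J=3/2, parity odd.
Parity must change: even → odd — ok.
ΔS = 0: S: 1/2 → 3/2 — fails.
ΔL = 0, ±1 (not L=0↔0): L: 1 → 0, ΔL = -1 — ok.
ΔJ = 0, ±1 (not J=0↔0): J: 3/2 → 3/2, ΔJ = +0 — ok.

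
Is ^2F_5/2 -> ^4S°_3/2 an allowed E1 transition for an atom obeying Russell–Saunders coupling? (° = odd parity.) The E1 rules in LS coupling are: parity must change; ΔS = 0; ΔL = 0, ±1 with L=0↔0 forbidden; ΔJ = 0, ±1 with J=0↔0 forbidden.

forbidden

Parity must change: even → odd — passes.
ΔS = 0: S: 1/2 → 3/2 — fails.
ΔL = 0, ±1 (not L=0↔0): L: 3 → 0, ΔL = -3 — fails.
ΔJ = 0, ±1 (not J=0↔0): J: 5/2 → 3/2, ΔJ = -1 — passes.
Rule(s) violated: ΔS, ΔL.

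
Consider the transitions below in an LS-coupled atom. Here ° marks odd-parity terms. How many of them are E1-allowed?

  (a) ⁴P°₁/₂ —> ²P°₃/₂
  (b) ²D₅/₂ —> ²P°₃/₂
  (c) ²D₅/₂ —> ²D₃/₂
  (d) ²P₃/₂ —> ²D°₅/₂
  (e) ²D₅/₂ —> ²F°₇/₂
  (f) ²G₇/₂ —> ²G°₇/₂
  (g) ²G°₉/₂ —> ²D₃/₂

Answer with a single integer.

4

(a) forbidden (parity, ΔS fail)
(b) allowed
(c) forbidden (parity fails)
(d) allowed
(e) allowed
(f) allowed
(g) forbidden (ΔL, ΔJ fail)
Total allowed: 4 of 7.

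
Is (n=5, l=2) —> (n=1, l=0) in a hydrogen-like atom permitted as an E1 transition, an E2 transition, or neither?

Δl = 0 − 2 = -2; l_i + l_f = 2.
E1 (Δl = ±1): not satisfied.
E2 (Δl = 0,±2, l_i+l_f ≥ 2): satisfied.

E2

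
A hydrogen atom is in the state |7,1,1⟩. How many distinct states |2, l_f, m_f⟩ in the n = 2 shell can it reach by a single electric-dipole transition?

E1 requires Δl = ±1, so l_f ∈ {0, 2}; with 0 ≤ l_f ≤ n_f−1 = 1, the allowed l_f values are {0}.
For l_f = 0: m_f ∈ {m_i−1, m_i, m_i+1} ∩ [−0, 0] = {0} → 1 state.
Total: 1.

1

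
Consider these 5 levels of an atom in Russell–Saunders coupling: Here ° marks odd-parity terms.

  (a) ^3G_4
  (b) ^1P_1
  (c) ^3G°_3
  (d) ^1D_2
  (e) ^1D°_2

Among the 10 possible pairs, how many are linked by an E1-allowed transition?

3

(a)–(b): forbidden (parity, ΔS, ΔL, ΔJ).
(a)–(c): allowed.
(a)–(d): forbidden (parity, ΔS, ΔL, ΔJ).
(a)–(e): forbidden (ΔS, ΔL, ΔJ).
(b)–(c): forbidden (ΔS, ΔL, ΔJ).
(b)–(d): forbidden (parity).
(b)–(e): allowed.
(c)–(d): forbidden (ΔS, ΔL).
(c)–(e): forbidden (parity, ΔS, ΔL).
(d)–(e): allowed.
Allowed pairs: 3 of 10.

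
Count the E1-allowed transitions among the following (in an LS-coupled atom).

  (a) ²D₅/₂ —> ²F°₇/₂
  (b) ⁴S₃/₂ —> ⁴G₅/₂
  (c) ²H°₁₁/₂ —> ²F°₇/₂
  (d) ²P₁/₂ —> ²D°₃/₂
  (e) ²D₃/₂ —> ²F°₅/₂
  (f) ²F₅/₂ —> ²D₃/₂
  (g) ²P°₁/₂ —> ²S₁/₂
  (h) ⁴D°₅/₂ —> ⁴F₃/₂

5

(a) allowed
(b) forbidden (parity, ΔL fail)
(c) forbidden (parity, ΔL, ΔJ fail)
(d) allowed
(e) allowed
(f) forbidden (parity fails)
(g) allowed
(h) allowed
Total allowed: 5 of 8.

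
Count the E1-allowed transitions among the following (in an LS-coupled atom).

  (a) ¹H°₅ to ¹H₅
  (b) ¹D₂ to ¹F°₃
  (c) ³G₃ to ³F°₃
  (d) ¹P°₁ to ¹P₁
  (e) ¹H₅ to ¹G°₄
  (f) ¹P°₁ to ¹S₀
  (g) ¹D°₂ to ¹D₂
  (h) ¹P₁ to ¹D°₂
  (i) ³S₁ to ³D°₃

(a) allowed
(b) allowed
(c) allowed
(d) allowed
(e) allowed
(f) allowed
(g) allowed
(h) allowed
(i) forbidden (ΔL, ΔJ fail)
Total allowed: 8 of 9.

8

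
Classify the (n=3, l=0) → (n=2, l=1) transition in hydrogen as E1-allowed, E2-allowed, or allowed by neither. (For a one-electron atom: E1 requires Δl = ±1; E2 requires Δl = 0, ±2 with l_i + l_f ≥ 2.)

E1

Δl = 1 − 0 = +1; l_i + l_f = 1.
E1 (Δl = ±1): satisfied.
E2 (Δl = 0,±2, l_i+l_f ≥ 2): not satisfied.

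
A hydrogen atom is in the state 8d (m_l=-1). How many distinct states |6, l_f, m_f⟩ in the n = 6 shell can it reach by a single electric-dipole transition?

E1 requires Δl = ±1, so l_f ∈ {1, 3}; with 0 ≤ l_f ≤ n_f−1 = 5, the allowed l_f values are {1, 3}.
For l_f = 1: m_f ∈ {m_i−1, m_i, m_i+1} ∩ [−1, 1] = {-1, 0} → 2 states.
For l_f = 3: m_f ∈ {m_i−1, m_i, m_i+1} ∩ [−3, 3] = {-2, -1, 0} → 3 states.
Total: 5.

5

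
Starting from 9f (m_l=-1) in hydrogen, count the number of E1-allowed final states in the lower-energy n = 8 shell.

6

E1 requires Δl = ±1, so l_f ∈ {2, 4}; with 0 ≤ l_f ≤ n_f−1 = 7, the allowed l_f values are {2, 4}.
For l_f = 2: m_f ∈ {m_i−1, m_i, m_i+1} ∩ [−2, 2] = {-2, -1, 0} → 3 states.
For l_f = 4: m_f ∈ {m_i−1, m_i, m_i+1} ∩ [−4, 4] = {-2, -1, 0} → 3 states.
Total: 6.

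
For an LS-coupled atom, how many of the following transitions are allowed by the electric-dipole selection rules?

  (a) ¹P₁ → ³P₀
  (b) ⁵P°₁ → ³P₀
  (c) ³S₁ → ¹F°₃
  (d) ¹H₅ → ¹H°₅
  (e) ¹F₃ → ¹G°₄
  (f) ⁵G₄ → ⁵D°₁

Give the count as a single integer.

(a) forbidden (parity, ΔS fail)
(b) forbidden (ΔS fails)
(c) forbidden (ΔS, ΔL, ΔJ fail)
(d) allowed
(e) allowed
(f) forbidden (ΔL, ΔJ fail)
Total allowed: 2 of 6.

2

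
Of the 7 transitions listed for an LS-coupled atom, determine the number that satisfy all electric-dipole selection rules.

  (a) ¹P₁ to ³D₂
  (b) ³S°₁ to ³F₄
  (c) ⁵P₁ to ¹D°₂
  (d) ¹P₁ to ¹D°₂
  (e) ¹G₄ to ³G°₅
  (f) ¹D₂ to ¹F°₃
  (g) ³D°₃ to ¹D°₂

(a) forbidden (parity, ΔS fail)
(b) forbidden (ΔL, ΔJ fail)
(c) forbidden (ΔS fails)
(d) allowed
(e) forbidden (ΔS fails)
(f) allowed
(g) forbidden (parity, ΔS fail)
Total allowed: 2 of 7.

2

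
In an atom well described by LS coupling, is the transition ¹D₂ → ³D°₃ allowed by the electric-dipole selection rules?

forbidden

Initial level: S=0, L=2, J=2, parity even. Final level: S=1, L=2, J=3, parity odd.
ΔJ = 0, ±1 (not J=0↔0): J: 2 → 3, ΔJ = +1 — passes.
Parity must change: even → odd — passes.
ΔL = 0, ±1 (not L=0↔0): L: 2 → 2, ΔL = +0 — passes.
ΔS = 0: S: 0 → 1 — fails.
Rule(s) violated: ΔS.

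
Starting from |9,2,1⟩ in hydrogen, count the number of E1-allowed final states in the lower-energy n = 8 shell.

5

E1 requires Δl = ±1, so l_f ∈ {1, 3}; with 0 ≤ l_f ≤ n_f−1 = 7, the allowed l_f values are {1, 3}.
For l_f = 1: m_f ∈ {m_i−1, m_i, m_i+1} ∩ [−1, 1] = {0, 1} → 2 states.
For l_f = 3: m_f ∈ {m_i−1, m_i, m_i+1} ∩ [−3, 3] = {0, 1, 2} → 3 states.
Total: 5.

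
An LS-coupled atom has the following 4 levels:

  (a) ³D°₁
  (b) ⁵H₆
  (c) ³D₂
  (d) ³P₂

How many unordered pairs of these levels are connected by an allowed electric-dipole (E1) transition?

(a)–(b): forbidden (ΔS, ΔL, ΔJ).
(a)–(c): allowed.
(a)–(d): allowed.
(b)–(c): forbidden (parity, ΔS, ΔL, ΔJ).
(b)–(d): forbidden (parity, ΔS, ΔL, ΔJ).
(c)–(d): forbidden (parity).
Allowed pairs: 2 of 6.

2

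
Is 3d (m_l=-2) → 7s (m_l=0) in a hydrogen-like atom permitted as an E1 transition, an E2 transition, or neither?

Δl = 0 − 2 = -2; l_i + l_f = 2.
Δm_l = +2.
E1 (Δl = ±1, |Δm_l| ≤ 1): not satisfied.
E2 (Δl = 0,±2, l_i+l_f ≥ 2, |Δm_l| ≤ 2): satisfied.

E2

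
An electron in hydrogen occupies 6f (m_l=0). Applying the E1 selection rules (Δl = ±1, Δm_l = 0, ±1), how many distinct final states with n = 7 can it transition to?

6

E1 requires Δl = ±1, so l_f ∈ {2, 4}; with 0 ≤ l_f ≤ n_f−1 = 6, the allowed l_f values are {2, 4}.
For l_f = 2: m_f ∈ {m_i−1, m_i, m_i+1} ∩ [−2, 2] = {-1, 0, 1} → 3 states.
For l_f = 4: m_f ∈ {m_i−1, m_i, m_i+1} ∩ [−4, 4] = {-1, 0, 1} → 3 states.
Total: 6.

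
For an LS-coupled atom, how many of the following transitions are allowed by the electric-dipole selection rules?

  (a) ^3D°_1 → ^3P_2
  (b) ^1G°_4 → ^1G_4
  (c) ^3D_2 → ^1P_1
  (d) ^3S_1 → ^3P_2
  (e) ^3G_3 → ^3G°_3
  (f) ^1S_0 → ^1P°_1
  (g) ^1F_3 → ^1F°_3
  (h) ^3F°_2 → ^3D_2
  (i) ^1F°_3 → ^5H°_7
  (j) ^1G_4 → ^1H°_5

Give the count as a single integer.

(a) allowed
(b) allowed
(c) forbidden (parity, ΔS fail)
(d) forbidden (parity fails)
(e) allowed
(f) allowed
(g) allowed
(h) allowed
(i) forbidden (parity, ΔS, ΔL, ΔJ fail)
(j) allowed
Total allowed: 7 of 10.

7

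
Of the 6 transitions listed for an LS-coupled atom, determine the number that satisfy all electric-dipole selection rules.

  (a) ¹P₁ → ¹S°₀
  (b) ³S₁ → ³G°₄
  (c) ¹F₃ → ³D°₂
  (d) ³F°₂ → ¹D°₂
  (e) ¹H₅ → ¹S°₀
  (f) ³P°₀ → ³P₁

2

(a) allowed
(b) forbidden (ΔL, ΔJ fail)
(c) forbidden (ΔS fails)
(d) forbidden (parity, ΔS fail)
(e) forbidden (ΔL, ΔJ fail)
(f) allowed
Total allowed: 2 of 6.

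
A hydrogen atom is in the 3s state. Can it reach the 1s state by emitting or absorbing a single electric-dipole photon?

forbidden

Initial l = 0, final l = 0, so Δl = +0. E1 requires Δl = ±1: ✗.
The transition is electric-dipole forbidden.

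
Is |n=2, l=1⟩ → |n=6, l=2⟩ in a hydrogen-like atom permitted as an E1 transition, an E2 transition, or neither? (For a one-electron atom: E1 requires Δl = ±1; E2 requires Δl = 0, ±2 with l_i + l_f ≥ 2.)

E1

Δl = 2 − 1 = +1; l_i + l_f = 3.
E1 (Δl = ±1): satisfied.
E2 (Δl = 0,±2, l_i+l_f ≥ 2): not satisfied.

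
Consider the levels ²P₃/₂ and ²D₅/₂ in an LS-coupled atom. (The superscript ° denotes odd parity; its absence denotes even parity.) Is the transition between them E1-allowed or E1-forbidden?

forbidden

Initial level: S=1/2, L=1, J=3/2, parity even. Final level: S=1/2, L=2, J=5/2, parity even.
Parity must change: even → even — ✗.
ΔS = 0: S: 1/2 → 1/2 — ✓.
ΔL = 0, ±1 (not L=0↔0): L: 1 → 2, ΔL = +1 — ✓.
ΔJ = 0, ±1 (not J=0↔0): J: 3/2 → 5/2, ΔJ = +1 — ✓.
Rule(s) violated: parity.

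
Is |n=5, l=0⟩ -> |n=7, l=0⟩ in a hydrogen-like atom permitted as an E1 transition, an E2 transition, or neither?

Δl = 0 − 0 = +0; l_i + l_f = 0.
E1 (Δl = ±1): not satisfied.
E2 (Δl = 0,±2, l_i+l_f ≥ 2): not satisfied.

neither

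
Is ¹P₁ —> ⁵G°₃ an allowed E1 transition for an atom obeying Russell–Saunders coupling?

Parity must change: even → odd — satisfied.
ΔS = 0: S: 0 → 2 — violated.
ΔL = 0, ±1 (not L=0↔0): L: 1 → 4, ΔL = +3 — violated.
ΔJ = 0, ±1 (not J=0↔0): J: 1 → 3, ΔJ = +2 — violated.
Rule(s) violated: ΔS, ΔL, ΔJ.

forbidden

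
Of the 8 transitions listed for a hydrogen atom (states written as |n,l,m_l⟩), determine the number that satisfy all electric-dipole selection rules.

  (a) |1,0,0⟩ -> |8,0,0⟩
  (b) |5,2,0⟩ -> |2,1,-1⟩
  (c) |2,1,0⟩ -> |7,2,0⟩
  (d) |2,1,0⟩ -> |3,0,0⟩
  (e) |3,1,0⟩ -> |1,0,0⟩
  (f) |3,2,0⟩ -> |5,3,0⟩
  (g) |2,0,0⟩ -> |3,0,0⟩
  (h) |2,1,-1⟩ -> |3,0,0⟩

(a) forbidden — Δl = +0 (E1 requires Δl = ±1)
(b) allowed
(c) allowed
(d) allowed
(e) allowed
(f) allowed
(g) forbidden — Δl = +0 (E1 requires Δl = ±1)
(h) allowed
Total allowed: 6 of 8.

6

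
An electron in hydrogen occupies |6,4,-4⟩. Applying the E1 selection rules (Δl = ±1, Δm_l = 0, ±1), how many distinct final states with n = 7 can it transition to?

4

E1 requires Δl = ±1, so l_f ∈ {3, 5}; with 0 ≤ l_f ≤ n_f−1 = 6, the allowed l_f values are {3, 5}.
For l_f = 3: m_f ∈ {m_i−1, m_i, m_i+1} ∩ [−3, 3] = {-3} → 1 state.
For l_f = 5: m_f ∈ {m_i−1, m_i, m_i+1} ∩ [−5, 5] = {-5, -4, -3} → 3 states.
Total: 4.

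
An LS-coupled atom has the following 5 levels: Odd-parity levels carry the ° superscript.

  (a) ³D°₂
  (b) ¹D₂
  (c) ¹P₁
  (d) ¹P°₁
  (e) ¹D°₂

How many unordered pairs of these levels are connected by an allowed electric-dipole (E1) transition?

(a)–(b): forbidden (ΔS).
(a)–(c): forbidden (ΔS).
(a)–(d): forbidden (parity, ΔS).
(a)–(e): forbidden (parity, ΔS).
(b)–(c): forbidden (parity).
(b)–(d): allowed.
(b)–(e): allowed.
(c)–(d): allowed.
(c)–(e): allowed.
(d)–(e): forbidden (parity).
Allowed pairs: 4 of 10.

4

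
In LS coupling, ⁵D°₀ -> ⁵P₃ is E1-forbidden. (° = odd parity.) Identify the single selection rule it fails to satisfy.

the ΔJ = 0, ±1 rule

Initial level: S=2, L=2, J=0, parity odd. Final level: S=2, L=1, J=3, parity even.
Parity must change: odd → even — satisfied.
ΔS = 0: S: 2 → 2 — satisfied.
ΔL = 0, ±1 (not L=0↔0): L: 2 → 1, ΔL = -1 — satisfied.
ΔJ = 0, ±1 (not J=0↔0): J: 0 → 3, ΔJ = +3 — violated.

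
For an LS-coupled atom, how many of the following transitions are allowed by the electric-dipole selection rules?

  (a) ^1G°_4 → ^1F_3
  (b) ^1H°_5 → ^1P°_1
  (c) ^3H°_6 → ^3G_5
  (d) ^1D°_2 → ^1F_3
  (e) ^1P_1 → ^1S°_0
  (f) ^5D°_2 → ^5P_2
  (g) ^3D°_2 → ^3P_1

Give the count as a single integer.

(a) allowed
(b) forbidden (parity, ΔL, ΔJ fail)
(c) allowed
(d) allowed
(e) allowed
(f) allowed
(g) allowed
Total allowed: 6 of 7.

6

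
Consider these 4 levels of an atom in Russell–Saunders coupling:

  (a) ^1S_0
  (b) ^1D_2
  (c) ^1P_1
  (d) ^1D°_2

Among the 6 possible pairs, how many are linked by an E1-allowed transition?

(a)–(b): forbidden (parity, ΔL, ΔJ).
(a)–(c): forbidden (parity).
(a)–(d): forbidden (ΔL, ΔJ).
(b)–(c): forbidden (parity).
(b)–(d): allowed.
(c)–(d): allowed.
Allowed pairs: 2 of 6.

2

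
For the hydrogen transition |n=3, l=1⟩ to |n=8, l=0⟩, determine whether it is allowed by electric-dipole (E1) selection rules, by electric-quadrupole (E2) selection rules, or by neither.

Δl = 0 − 1 = -1; l_i + l_f = 1.
E1 (Δl = ±1): satisfied.
E2 (Δl = 0,±2, l_i+l_f ≥ 2): not satisfied.

E1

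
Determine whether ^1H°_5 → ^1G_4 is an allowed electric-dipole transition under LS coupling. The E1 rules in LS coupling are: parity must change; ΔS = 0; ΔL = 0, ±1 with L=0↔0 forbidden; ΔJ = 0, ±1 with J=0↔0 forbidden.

allowed

Reading off the term symbols: S 0→0, L 5→4, J 5→4, parity odd→even.
ΔJ = 0, ±1 (not J=0↔0): J: 5 → 4, ΔJ = -1 — ok.
Parity must change: odd → even — ok.
ΔS = 0: S: 0 → 0 — ok.
ΔL = 0, ±1 (not L=0↔0): L: 5 → 4, ΔL = -1 — ok.
All four E1 rules are satisfied.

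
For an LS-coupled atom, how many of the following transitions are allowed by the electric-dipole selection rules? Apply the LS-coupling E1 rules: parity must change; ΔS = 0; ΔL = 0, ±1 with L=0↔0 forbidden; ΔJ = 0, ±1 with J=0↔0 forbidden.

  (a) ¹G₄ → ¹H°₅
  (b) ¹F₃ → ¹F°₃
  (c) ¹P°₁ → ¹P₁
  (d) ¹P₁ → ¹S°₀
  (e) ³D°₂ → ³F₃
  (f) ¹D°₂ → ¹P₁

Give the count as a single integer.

(a) allowed
(b) allowed
(c) allowed
(d) allowed
(e) allowed
(f) allowed
Total allowed: 6 of 6.

6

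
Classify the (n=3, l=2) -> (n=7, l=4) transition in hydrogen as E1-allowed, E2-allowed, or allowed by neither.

E2

Δl = 4 − 2 = +2; l_i + l_f = 6.
E1 (Δl = ±1): not satisfied.
E2 (Δl = 0,±2, l_i+l_f ≥ 2): satisfied.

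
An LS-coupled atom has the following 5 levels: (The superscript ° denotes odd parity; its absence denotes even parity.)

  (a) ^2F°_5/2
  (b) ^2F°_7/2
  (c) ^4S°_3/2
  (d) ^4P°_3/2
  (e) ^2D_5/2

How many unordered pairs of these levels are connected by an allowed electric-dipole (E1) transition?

(a)–(b): forbidden (parity).
(a)–(c): forbidden (parity, ΔS, ΔL).
(a)–(d): forbidden (parity, ΔS, ΔL).
(a)–(e): allowed.
(b)–(c): forbidden (parity, ΔS, ΔL, ΔJ).
(b)–(d): forbidden (parity, ΔS, ΔL, ΔJ).
(b)–(e): allowed.
(c)–(d): forbidden (parity).
(c)–(e): forbidden (ΔS, ΔL).
(d)–(e): forbidden (ΔS).
Allowed pairs: 2 of 10.

2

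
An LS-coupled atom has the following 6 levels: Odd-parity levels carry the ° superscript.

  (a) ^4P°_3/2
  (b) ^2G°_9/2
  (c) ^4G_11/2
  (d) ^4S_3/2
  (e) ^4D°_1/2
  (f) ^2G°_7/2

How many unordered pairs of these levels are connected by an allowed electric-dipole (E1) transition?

(a)–(b): forbidden (parity, ΔS, ΔL, ΔJ).
(a)–(c): forbidden (ΔL, ΔJ).
(a)–(d): allowed.
(a)–(e): forbidden (parity).
(a)–(f): forbidden (parity, ΔS, ΔL, ΔJ).
(b)–(c): forbidden (ΔS).
(b)–(d): forbidden (ΔS, ΔL, ΔJ).
(b)–(e): forbidden (parity, ΔS, ΔL, ΔJ).
(b)–(f): forbidden (parity).
(c)–(d): forbidden (parity, ΔL, ΔJ).
(c)–(e): forbidden (ΔL, ΔJ).
(c)–(f): forbidden (ΔS, ΔJ).
(d)–(e): forbidden (ΔL).
(d)–(f): forbidden (ΔS, ΔL, ΔJ).
(e)–(f): forbidden (parity, ΔS, ΔL, ΔJ).
Allowed pairs: 1 of 15.

1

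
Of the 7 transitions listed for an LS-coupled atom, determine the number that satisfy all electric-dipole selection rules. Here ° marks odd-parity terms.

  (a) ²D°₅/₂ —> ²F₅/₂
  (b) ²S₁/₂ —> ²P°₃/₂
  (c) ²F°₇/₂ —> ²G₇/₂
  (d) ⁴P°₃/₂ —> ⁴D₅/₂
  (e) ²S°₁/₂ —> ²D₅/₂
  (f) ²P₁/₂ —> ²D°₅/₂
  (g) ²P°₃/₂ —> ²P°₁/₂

4

(a) allowed
(b) allowed
(c) allowed
(d) allowed
(e) forbidden (ΔL, ΔJ fail)
(f) forbidden (ΔJ fails)
(g) forbidden (parity fails)
Total allowed: 4 of 7.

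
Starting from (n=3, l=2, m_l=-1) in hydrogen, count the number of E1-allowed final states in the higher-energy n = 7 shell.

5

E1 requires Δl = ±1, so l_f ∈ {1, 3}; with 0 ≤ l_f ≤ n_f−1 = 6, the allowed l_f values are {1, 3}.
For l_f = 1: m_f ∈ {m_i−1, m_i, m_i+1} ∩ [−1, 1] = {-1, 0} → 2 states.
For l_f = 3: m_f ∈ {m_i−1, m_i, m_i+1} ∩ [−3, 3] = {-2, -1, 0} → 3 states.
Total: 5.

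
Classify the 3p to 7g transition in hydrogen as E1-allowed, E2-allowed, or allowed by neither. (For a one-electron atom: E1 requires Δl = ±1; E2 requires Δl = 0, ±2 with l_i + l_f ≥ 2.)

neither

Δl = 4 − 1 = +3; l_i + l_f = 5.
E1 (Δl = ±1): not satisfied.
E2 (Δl = 0,±2, l_i+l_f ≥ 2): not satisfied.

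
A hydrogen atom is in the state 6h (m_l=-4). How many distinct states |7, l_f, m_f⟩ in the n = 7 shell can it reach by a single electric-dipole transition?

E1 requires Δl = ±1, so l_f ∈ {4, 6}; with 0 ≤ l_f ≤ n_f−1 = 6, the allowed l_f values are {4, 6}.
For l_f = 4: m_f ∈ {m_i−1, m_i, m_i+1} ∩ [−4, 4] = {-4, -3} → 2 states.
For l_f = 6: m_f ∈ {m_i−1, m_i, m_i+1} ∩ [−6, 6] = {-5, -4, -3} → 3 states.
Total: 5.

5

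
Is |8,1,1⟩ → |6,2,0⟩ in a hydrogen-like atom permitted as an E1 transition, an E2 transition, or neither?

E1

Δl = 2 − 1 = +1; l_i + l_f = 3.
Δm_l = -1.
E1 (Δl = ±1, |Δm_l| ≤ 1): satisfied.
E2 (Δl = 0,±2, l_i+l_f ≥ 2, |Δm_l| ≤ 2): not satisfied.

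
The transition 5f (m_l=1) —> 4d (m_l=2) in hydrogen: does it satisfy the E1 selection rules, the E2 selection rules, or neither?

E1

Δl = 2 − 3 = -1; l_i + l_f = 5.
Δm_l = +1.
E1 (Δl = ±1, |Δm_l| ≤ 1): satisfied.
E2 (Δl = 0,±2, l_i+l_f ≥ 2, |Δm_l| ≤ 2): not satisfied.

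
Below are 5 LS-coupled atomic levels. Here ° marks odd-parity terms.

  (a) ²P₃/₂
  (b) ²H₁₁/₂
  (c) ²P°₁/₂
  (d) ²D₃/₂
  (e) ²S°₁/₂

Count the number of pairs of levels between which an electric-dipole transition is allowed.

3

(a)–(b): forbidden (parity, ΔL, ΔJ).
(a)–(c): allowed.
(a)–(d): forbidden (parity).
(a)–(e): allowed.
(b)–(c): forbidden (ΔL, ΔJ).
(b)–(d): forbidden (parity, ΔL, ΔJ).
(b)–(e): forbidden (ΔL, ΔJ).
(c)–(d): allowed.
(c)–(e): forbidden (parity).
(d)–(e): forbidden (ΔL).
Allowed pairs: 3 of 10.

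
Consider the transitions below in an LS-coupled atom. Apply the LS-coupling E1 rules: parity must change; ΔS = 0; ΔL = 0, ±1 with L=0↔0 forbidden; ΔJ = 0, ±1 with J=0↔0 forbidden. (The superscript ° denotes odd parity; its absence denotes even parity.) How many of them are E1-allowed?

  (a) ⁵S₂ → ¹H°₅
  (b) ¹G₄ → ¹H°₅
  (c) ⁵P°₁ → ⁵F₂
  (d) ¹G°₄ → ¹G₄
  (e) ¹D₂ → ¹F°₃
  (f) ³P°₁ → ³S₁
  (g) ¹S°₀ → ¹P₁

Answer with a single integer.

(a) forbidden (ΔS, ΔL, ΔJ fail)
(b) allowed
(c) forbidden (ΔL fails)
(d) allowed
(e) allowed
(f) allowed
(g) allowed
Total allowed: 5 of 7.

5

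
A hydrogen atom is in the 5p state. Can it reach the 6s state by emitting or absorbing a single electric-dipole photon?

allowed

Initial l = 1, final l = 0, so Δl = -1. E1 requires Δl = ±1: passes.
All E1 selection rules are satisfied.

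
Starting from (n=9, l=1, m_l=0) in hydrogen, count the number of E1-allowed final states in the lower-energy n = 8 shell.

4

E1 requires Δl = ±1, so l_f ∈ {0, 2}; with 0 ≤ l_f ≤ n_f−1 = 7, the allowed l_f values are {0, 2}.
For l_f = 0: m_f ∈ {m_i−1, m_i, m_i+1} ∩ [−0, 0] = {0} → 1 state.
For l_f = 2: m_f ∈ {m_i−1, m_i, m_i+1} ∩ [−2, 2] = {-1, 0, 1} → 3 states.
Total: 4.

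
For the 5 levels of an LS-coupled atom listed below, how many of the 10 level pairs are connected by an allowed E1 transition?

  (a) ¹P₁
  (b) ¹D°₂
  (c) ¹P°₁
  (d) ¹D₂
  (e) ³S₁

4

(a)–(b): allowed.
(a)–(c): allowed.
(a)–(d): forbidden (parity).
(a)–(e): forbidden (parity, ΔS).
(b)–(c): forbidden (parity).
(b)–(d): allowed.
(b)–(e): forbidden (ΔS, ΔL).
(c)–(d): allowed.
(c)–(e): forbidden (ΔS).
(d)–(e): forbidden (parity, ΔS, ΔL).
Allowed pairs: 4 of 10.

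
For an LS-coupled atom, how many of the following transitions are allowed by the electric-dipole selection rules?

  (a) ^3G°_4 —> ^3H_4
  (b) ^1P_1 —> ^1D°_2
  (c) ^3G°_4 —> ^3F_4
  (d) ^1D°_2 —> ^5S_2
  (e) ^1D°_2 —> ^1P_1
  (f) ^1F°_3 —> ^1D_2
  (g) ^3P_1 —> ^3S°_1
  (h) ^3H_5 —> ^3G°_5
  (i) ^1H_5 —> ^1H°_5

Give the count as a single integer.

(a) allowed
(b) allowed
(c) allowed
(d) forbidden (ΔS, ΔL fail)
(e) allowed
(f) allowed
(g) allowed
(h) allowed
(i) allowed
Total allowed: 8 of 9.

8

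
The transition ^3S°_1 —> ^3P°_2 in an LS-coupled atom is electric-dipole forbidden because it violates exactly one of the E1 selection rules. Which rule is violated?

parity

Initial level: S=1, L=0, J=1, parity odd. Final level: S=1, L=1, J=2, parity odd.
Parity must change: odd → odd — violated.
ΔS = 0: S: 1 → 1 — satisfied.
ΔL = 0, ±1 (not L=0↔0): L: 0 → 1, ΔL = +1 — satisfied.
ΔJ = 0, ±1 (not J=0↔0): J: 1 → 2, ΔJ = +1 — satisfied.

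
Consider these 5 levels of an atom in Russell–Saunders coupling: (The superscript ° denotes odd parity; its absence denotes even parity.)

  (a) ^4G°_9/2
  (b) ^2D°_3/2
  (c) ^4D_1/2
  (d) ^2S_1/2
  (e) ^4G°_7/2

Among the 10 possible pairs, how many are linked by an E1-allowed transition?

0

(a)–(b): forbidden (parity, ΔS, ΔL, ΔJ).
(a)–(c): forbidden (ΔL, ΔJ).
(a)–(d): forbidden (ΔS, ΔL, ΔJ).
(a)–(e): forbidden (parity).
(b)–(c): forbidden (ΔS).
(b)–(d): forbidden (ΔL).
(b)–(e): forbidden (parity, ΔS, ΔL, ΔJ).
(c)–(d): forbidden (parity, ΔS, ΔL).
(c)–(e): forbidden (ΔL, ΔJ).
(d)–(e): forbidden (ΔS, ΔL, ΔJ).
Allowed pairs: 0 of 10.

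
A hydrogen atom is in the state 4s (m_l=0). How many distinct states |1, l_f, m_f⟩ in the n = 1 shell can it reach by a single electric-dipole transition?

0

E1 requires l_f ∈ {-1, 1}, but neither lies in [0, 0], so no final state is reachable.
Total: 0.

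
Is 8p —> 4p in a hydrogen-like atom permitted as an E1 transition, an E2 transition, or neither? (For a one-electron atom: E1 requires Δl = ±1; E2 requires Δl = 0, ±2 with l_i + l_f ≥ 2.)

Δl = 1 − 1 = +0; l_i + l_f = 2.
E1 (Δl = ±1): not satisfied.
E2 (Δl = 0,±2, l_i+l_f ≥ 2): satisfied.

E2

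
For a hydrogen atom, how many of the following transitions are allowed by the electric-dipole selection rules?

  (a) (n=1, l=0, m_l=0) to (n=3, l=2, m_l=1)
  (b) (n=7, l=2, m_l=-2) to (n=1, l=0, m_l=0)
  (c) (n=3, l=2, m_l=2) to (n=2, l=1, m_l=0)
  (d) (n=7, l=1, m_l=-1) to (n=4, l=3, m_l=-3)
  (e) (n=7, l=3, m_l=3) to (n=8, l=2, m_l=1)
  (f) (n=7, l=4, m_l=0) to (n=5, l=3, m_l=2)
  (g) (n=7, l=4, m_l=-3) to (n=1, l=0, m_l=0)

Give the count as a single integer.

0

(a) forbidden — Δl = +2 (E1 requires Δl = ±1)
(b) forbidden — Δl = -2 (E1 requires Δl = ±1); Δm_l = +2 (E1 requires Δm_l = 0, ±1)
(c) forbidden — Δm_l = -2 (E1 requires Δm_l = 0, ±1)
(d) forbidden — Δl = +2 (E1 requires Δl = ±1); Δm_l = -2 (E1 requires Δm_l = 0, ±1)
(e) forbidden — Δm_l = -2 (E1 requires Δm_l = 0, ±1)
(f) forbidden — Δm_l = +2 (E1 requires Δm_l = 0, ±1)
(g) forbidden — Δl = -4 (E1 requires Δl = ±1); Δm_l = +3 (E1 requires Δm_l = 0, ±1)
Total allowed: 0 of 7.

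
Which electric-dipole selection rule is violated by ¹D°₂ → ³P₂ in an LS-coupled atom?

the ΔS = 0 rule

Initial level: S=0, L=2, J=2, parity odd. Final level: S=1, L=1, J=2, parity even.
ΔS = 0: S: 0 → 1 — ✗.
ΔL = 0, ±1 (not L=0↔0): L: 2 → 1, ΔL = -1 — ✓.
ΔJ = 0, ±1 (not J=0↔0): J: 2 → 2, ΔJ = +0 — ✓.
Parity must change: odd → even — ✓.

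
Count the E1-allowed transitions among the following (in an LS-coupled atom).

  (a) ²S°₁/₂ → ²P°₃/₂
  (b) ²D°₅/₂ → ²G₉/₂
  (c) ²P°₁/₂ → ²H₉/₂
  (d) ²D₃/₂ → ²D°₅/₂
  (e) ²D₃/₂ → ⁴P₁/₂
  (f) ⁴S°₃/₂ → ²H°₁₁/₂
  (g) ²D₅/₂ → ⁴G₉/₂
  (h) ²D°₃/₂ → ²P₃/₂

2

(a) forbidden (parity fails)
(b) forbidden (ΔL, ΔJ fail)
(c) forbidden (ΔL, ΔJ fail)
(d) allowed
(e) forbidden (parity, ΔS fail)
(f) forbidden (parity, ΔS, ΔL, ΔJ fail)
(g) forbidden (parity, ΔS, ΔL, ΔJ fail)
(h) allowed
Total allowed: 2 of 8.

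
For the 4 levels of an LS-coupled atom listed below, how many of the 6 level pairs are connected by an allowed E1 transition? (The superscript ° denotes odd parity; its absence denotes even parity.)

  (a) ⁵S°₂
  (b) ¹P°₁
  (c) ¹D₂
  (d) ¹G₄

1

(a)–(b): forbidden (parity, ΔS).
(a)–(c): forbidden (ΔS, ΔL).
(a)–(d): forbidden (ΔS, ΔL, ΔJ).
(b)–(c): allowed.
(b)–(d): forbidden (ΔL, ΔJ).
(c)–(d): forbidden (parity, ΔL, ΔJ).
Allowed pairs: 1 of 6.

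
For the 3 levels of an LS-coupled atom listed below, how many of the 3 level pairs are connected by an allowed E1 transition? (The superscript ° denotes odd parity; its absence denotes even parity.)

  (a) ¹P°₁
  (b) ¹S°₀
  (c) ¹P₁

(a)–(b): forbidden (parity).
(a)–(c): allowed.
(b)–(c): allowed.
Allowed pairs: 2 of 3.

2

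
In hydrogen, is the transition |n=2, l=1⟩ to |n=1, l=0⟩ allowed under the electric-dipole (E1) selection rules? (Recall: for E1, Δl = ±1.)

Δl = 0 − 1 = -1; the E1 rule Δl = ±1 is ✓.
All E1 selection rules are satisfied.

allowed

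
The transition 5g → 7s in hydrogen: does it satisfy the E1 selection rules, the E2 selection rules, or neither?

neither

Δl = 0 − 4 = -4; l_i + l_f = 4.
E1 (Δl = ±1): not satisfied.
E2 (Δl = 0,±2, l_i+l_f ≥ 2): not satisfied.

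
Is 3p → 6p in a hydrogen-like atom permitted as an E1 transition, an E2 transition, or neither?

Δl = 1 − 1 = +0; l_i + l_f = 2.
E1 (Δl = ±1): not satisfied.
E2 (Δl = 0,±2, l_i+l_f ≥ 2): satisfied.

E2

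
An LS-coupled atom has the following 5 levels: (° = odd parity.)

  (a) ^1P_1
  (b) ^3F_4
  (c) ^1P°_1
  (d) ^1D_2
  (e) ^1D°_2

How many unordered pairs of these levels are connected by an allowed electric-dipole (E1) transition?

(a)–(b): forbidden (parity, ΔS, ΔL, ΔJ).
(a)–(c): allowed.
(a)–(d): forbidden (parity).
(a)–(e): allowed.
(b)–(c): forbidden (ΔS, ΔL, ΔJ).
(b)–(d): forbidden (parity, ΔS, ΔJ).
(b)–(e): forbidden (ΔS, ΔJ).
(c)–(d): allowed.
(c)–(e): forbidden (parity).
(d)–(e): allowed.
Allowed pairs: 4 of 10.

4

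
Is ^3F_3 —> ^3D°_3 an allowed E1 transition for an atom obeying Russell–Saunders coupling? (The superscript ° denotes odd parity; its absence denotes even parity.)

allowed

Parity must change: even → odd — ok.
ΔS = 0: S: 1 → 1 — ok.
ΔL = 0, ±1 (not L=0↔0): L: 3 → 2, ΔL = -1 — ok.
ΔJ = 0, ±1 (not J=0↔0): J: 3 → 3, ΔJ = +0 — ok.
All four E1 rules are satisfied.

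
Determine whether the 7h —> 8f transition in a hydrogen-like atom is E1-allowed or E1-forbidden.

forbidden

Δl = 3 − 5 = -2; the E1 rule Δl = ±1 is fails.
The transition is electric-dipole forbidden.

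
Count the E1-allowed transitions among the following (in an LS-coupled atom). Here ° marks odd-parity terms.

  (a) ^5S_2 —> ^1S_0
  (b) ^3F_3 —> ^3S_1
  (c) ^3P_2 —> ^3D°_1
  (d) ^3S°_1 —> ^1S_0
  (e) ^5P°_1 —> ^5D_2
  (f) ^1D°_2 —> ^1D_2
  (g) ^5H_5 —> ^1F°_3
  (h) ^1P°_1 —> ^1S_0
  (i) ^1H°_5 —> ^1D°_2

4

(a) forbidden (parity, ΔS, ΔL, ΔJ fail)
(b) forbidden (parity, ΔL, ΔJ fail)
(c) allowed
(d) forbidden (ΔS, ΔL fail)
(e) allowed
(f) allowed
(g) forbidden (ΔS, ΔL, ΔJ fail)
(h) allowed
(i) forbidden (parity, ΔL, ΔJ fail)
Total allowed: 4 of 9.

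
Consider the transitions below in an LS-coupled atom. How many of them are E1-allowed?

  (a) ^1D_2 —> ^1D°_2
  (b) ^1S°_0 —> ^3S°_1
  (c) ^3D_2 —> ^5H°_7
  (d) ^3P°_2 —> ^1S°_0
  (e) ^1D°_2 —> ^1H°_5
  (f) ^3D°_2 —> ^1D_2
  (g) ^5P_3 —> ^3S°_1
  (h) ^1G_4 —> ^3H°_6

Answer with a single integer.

1

(a) allowed
(b) forbidden (parity, ΔS, ΔL fail)
(c) forbidden (ΔS, ΔL, ΔJ fail)
(d) forbidden (parity, ΔS, ΔJ fail)
(e) forbidden (parity, ΔL, ΔJ fail)
(f) forbidden (ΔS fails)
(g) forbidden (ΔS, ΔJ fail)
(h) forbidden (ΔS, ΔJ fail)
Total allowed: 1 of 8.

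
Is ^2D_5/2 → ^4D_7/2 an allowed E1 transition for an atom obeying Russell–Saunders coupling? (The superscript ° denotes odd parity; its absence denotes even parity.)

forbidden

Parity must change: even → even — ✗.
ΔS = 0: S: 1/2 → 3/2 — ✗.
ΔL = 0, ±1 (not L=0↔0): L: 2 → 2, ΔL = +0 — ✓.
ΔJ = 0, ±1 (not J=0↔0): J: 5/2 → 7/2, ΔJ = +1 — ✓.
Rule(s) violated: parity, ΔS.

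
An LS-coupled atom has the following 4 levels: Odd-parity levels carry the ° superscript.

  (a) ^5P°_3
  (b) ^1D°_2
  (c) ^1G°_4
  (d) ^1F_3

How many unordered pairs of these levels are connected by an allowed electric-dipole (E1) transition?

2

(a)–(b): forbidden (parity, ΔS).
(a)–(c): forbidden (parity, ΔS, ΔL).
(a)–(d): forbidden (ΔS, ΔL).
(b)–(c): forbidden (parity, ΔL, ΔJ).
(b)–(d): allowed.
(c)–(d): allowed.
Allowed pairs: 2 of 6.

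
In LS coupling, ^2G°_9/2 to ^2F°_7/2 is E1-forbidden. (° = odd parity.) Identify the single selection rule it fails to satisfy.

parity

Reading off the term symbols: S 1/2→1/2, L 4→3, J 9/2→7/2, parity odd→odd.
Parity must change: odd → odd — ✗.
ΔS = 0: S: 1/2 → 1/2 — ✓.
ΔL = 0, ±1 (not L=0↔0): L: 4 → 3, ΔL = -1 — ✓.
ΔJ = 0, ±1 (not J=0↔0): J: 9/2 → 7/2, ΔJ = -1 — ✓.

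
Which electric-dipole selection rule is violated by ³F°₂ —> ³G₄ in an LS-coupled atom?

the ΔJ = 0, ±1 rule

ΔS = 0: S: 1 → 1 — satisfied.
ΔL = 0, ±1 (not L=0↔0): L: 3 → 4, ΔL = +1 — satisfied.
Parity must change: odd → even — satisfied.
ΔJ = 0, ±1 (not J=0↔0): J: 2 → 4, ΔJ = +2 — violated.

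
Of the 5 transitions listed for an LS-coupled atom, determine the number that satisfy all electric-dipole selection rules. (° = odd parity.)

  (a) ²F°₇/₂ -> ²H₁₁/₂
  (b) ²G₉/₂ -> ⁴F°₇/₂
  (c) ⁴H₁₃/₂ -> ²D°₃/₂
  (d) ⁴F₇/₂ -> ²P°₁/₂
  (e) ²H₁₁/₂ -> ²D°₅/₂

0

(a) forbidden (ΔL, ΔJ fail)
(b) forbidden (ΔS fails)
(c) forbidden (ΔS, ΔL, ΔJ fail)
(d) forbidden (ΔS, ΔL, ΔJ fail)
(e) forbidden (ΔL, ΔJ fail)
Total allowed: 0 of 5.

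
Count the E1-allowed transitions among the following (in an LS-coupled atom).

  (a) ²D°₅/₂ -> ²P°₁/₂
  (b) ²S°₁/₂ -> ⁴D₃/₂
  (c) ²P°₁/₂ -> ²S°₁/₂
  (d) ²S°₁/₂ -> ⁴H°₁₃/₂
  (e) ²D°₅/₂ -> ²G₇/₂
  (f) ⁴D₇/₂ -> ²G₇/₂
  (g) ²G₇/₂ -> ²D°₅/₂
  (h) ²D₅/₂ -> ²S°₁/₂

0

(a) forbidden (parity, ΔJ fail)
(b) forbidden (ΔS, ΔL fail)
(c) forbidden (parity fails)
(d) forbidden (parity, ΔS, ΔL, ΔJ fail)
(e) forbidden (ΔL fails)
(f) forbidden (parity, ΔS, ΔL fail)
(g) forbidden (ΔL fails)
(h) forbidden (ΔL, ΔJ fail)
Total allowed: 0 of 8.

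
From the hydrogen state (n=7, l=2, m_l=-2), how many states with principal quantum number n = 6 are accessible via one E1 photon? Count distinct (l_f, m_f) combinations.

E1 requires Δl = ±1, so l_f ∈ {1, 3}; with 0 ≤ l_f ≤ n_f−1 = 5, the allowed l_f values are {1, 3}.
For l_f = 1: m_f ∈ {m_i−1, m_i, m_i+1} ∩ [−1, 1] = {-1} → 1 state.
For l_f = 3: m_f ∈ {m_i−1, m_i, m_i+1} ∩ [−3, 3] = {-3, -2, -1} → 3 states.
Total: 4.

4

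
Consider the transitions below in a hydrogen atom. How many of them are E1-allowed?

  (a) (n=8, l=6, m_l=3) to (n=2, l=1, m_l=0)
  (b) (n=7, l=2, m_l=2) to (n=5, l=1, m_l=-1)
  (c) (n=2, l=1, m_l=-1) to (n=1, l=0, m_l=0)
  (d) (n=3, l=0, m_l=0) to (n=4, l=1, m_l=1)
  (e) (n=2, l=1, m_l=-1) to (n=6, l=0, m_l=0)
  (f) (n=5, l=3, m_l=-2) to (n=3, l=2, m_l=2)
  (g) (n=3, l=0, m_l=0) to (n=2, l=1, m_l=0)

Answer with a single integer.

(a) forbidden — Δl = -5 (E1 requires Δl = ±1); Δm_l = -3 (E1 requires Δm_l = 0, ±1)
(b) forbidden — Δm_l = -3 (E1 requires Δm_l = 0, ±1)
(c) allowed
(d) allowed
(e) allowed
(f) forbidden — Δm_l = +4 (E1 requires Δm_l = 0, ±1)
(g) allowed
Total allowed: 4 of 7.

4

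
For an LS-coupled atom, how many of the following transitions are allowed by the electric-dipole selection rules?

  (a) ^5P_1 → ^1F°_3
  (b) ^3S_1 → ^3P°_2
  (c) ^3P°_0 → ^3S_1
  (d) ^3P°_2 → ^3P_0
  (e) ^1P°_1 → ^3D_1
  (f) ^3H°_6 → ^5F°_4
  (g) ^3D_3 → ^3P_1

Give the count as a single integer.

2

(a) forbidden (ΔS, ΔL, ΔJ fail)
(b) allowed
(c) allowed
(d) forbidden (ΔJ fails)
(e) forbidden (ΔS fails)
(f) forbidden (parity, ΔS, ΔL, ΔJ fail)
(g) forbidden (parity, ΔJ fail)
Total allowed: 2 of 7.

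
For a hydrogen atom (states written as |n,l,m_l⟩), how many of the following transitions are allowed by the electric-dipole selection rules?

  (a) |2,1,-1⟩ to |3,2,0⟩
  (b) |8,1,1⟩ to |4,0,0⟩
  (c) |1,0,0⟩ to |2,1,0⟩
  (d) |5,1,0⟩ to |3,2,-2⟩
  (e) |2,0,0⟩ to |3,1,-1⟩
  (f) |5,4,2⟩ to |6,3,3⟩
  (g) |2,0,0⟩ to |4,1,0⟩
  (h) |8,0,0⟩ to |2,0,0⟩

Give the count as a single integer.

(a) allowed
(b) allowed
(c) allowed
(d) forbidden — Δm_l = -2 (E1 requires Δm_l = 0, ±1)
(e) allowed
(f) allowed
(g) allowed
(h) forbidden — Δl = +0 (E1 requires Δl = ±1)
Total allowed: 6 of 8.

6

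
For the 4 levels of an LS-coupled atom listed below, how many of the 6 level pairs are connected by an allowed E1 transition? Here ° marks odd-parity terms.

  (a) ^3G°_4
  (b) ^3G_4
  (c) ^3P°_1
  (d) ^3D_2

2

(a)–(b): allowed.
(a)–(c): forbidden (parity, ΔL, ΔJ).
(a)–(d): forbidden (ΔL, ΔJ).
(b)–(c): forbidden (ΔL, ΔJ).
(b)–(d): forbidden (parity, ΔL, ΔJ).
(c)–(d): allowed.
Allowed pairs: 2 of 6.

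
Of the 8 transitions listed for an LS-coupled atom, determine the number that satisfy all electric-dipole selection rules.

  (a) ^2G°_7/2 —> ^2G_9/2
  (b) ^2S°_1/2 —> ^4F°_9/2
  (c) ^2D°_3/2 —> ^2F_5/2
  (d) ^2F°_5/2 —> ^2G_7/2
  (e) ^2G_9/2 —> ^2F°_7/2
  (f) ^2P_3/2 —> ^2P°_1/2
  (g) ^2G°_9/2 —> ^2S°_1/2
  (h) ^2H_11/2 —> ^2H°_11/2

(a) allowed
(b) forbidden (parity, ΔS, ΔL, ΔJ fail)
(c) allowed
(d) allowed
(e) allowed
(f) allowed
(g) forbidden (parity, ΔL, ΔJ fail)
(h) allowed
Total allowed: 6 of 8.

6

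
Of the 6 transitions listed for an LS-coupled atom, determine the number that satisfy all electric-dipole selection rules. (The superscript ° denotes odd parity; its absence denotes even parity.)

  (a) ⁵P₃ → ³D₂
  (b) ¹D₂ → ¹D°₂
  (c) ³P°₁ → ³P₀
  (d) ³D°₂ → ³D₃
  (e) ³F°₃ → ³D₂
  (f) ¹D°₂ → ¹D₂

(a) forbidden (parity, ΔS fail)
(b) allowed
(c) allowed
(d) allowed
(e) allowed
(f) allowed
Total allowed: 5 of 6.

5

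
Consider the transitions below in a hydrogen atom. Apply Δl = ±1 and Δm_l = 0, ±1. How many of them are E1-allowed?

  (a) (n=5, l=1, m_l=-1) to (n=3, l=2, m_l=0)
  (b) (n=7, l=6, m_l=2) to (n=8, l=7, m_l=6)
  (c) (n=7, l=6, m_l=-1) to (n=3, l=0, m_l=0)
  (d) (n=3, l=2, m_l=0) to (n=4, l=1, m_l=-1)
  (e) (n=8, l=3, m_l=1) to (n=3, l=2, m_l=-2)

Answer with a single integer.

2

(a) allowed
(b) forbidden — Δm_l = +4 (E1 requires Δm_l = 0, ±1)
(c) forbidden — Δl = -6 (E1 requires Δl = ±1)
(d) allowed
(e) forbidden — Δm_l = -3 (E1 requires Δm_l = 0, ±1)
Total allowed: 2 of 5.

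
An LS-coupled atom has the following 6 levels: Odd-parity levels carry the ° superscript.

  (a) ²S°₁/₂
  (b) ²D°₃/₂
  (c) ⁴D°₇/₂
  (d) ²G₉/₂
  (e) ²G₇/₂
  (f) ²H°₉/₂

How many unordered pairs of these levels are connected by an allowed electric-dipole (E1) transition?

2

(a)–(b): forbidden (parity, ΔL).
(a)–(c): forbidden (parity, ΔS, ΔL, ΔJ).
(a)–(d): forbidden (ΔL, ΔJ).
(a)–(e): forbidden (ΔL, ΔJ).
(a)–(f): forbidden (parity, ΔL, ΔJ).
(b)–(c): forbidden (parity, ΔS, ΔJ).
(b)–(d): forbidden (ΔL, ΔJ).
(b)–(e): forbidden (ΔL, ΔJ).
(b)–(f): forbidden (parity, ΔL, ΔJ).
(c)–(d): forbidden (ΔS, ΔL).
(c)–(e): forbidden (ΔS, ΔL).
(c)–(f): forbidden (parity, ΔS, ΔL).
(d)–(e): forbidden (parity).
(d)–(f): allowed.
(e)–(f): allowed.
Allowed pairs: 2 of 15.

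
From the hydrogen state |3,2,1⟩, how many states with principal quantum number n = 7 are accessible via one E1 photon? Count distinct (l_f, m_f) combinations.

E1 requires Δl = ±1, so l_f ∈ {1, 3}; with 0 ≤ l_f ≤ n_f−1 = 6, the allowed l_f values are {1, 3}.
For l_f = 1: m_f ∈ {m_i−1, m_i, m_i+1} ∩ [−1, 1] = {0, 1} → 2 states.
For l_f = 3: m_f ∈ {m_i−1, m_i, m_i+1} ∩ [−3, 3] = {0, 1, 2} → 3 states.
Total: 5.

5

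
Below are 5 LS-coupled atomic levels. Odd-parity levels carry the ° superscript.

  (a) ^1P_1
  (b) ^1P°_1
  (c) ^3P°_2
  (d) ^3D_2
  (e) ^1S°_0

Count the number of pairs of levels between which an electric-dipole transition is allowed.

(a)–(b): allowed.
(a)–(c): forbidden (ΔS).
(a)–(d): forbidden (parity, ΔS).
(a)–(e): allowed.
(b)–(c): forbidden (parity, ΔS).
(b)–(d): forbidden (ΔS).
(b)–(e): forbidden (parity).
(c)–(d): allowed.
(c)–(e): forbidden (parity, ΔS, ΔJ).
(d)–(e): forbidden (ΔS, ΔL, ΔJ).
Allowed pairs: 3 of 10.

3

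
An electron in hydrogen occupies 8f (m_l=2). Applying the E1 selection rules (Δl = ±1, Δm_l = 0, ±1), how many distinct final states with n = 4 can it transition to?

2

E1 requires Δl = ±1, so l_f ∈ {2, 4}; with 0 ≤ l_f ≤ n_f−1 = 3, the allowed l_f values are {2}.
For l_f = 2: m_f ∈ {m_i−1, m_i, m_i+1} ∩ [−2, 2] = {1, 2} → 2 states.
Total: 2.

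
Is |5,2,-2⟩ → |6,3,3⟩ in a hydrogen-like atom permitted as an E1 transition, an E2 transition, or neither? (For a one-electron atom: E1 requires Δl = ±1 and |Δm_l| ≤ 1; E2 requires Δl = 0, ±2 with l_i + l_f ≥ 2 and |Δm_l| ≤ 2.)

neither

Δl = 3 − 2 = +1; l_i + l_f = 5.
Δm_l = +5.
E1 (Δl = ±1, |Δm_l| ≤ 1): not satisfied.
E2 (Δl = 0,±2, l_i+l_f ≥ 2, |Δm_l| ≤ 2): not satisfied.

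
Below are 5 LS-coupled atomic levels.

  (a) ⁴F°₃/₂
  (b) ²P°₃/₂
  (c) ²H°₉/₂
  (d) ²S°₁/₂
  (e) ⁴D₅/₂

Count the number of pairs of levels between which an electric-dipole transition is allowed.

1

(a)–(b): forbidden (parity, ΔS, ΔL).
(a)–(c): forbidden (parity, ΔS, ΔL, ΔJ).
(a)–(d): forbidden (parity, ΔS, ΔL).
(a)–(e): allowed.
(b)–(c): forbidden (parity, ΔL, ΔJ).
(b)–(d): forbidden (parity).
(b)–(e): forbidden (ΔS).
(c)–(d): forbidden (parity, ΔL, ΔJ).
(c)–(e): forbidden (ΔS, ΔL, ΔJ).
(d)–(e): forbidden (ΔS, ΔL, ΔJ).
Allowed pairs: 1 of 10.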